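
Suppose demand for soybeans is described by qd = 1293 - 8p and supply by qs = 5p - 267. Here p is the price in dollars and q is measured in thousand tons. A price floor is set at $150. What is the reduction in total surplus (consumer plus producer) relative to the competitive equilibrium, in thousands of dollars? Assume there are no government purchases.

9360

In a free market, 1293 - 8p = 5p - 267 gives the equilibrium p* = 120, q* = 333.
Because the floor (150) lies above the market-clearing price, it is binding.
At p = 150: qd = 1293 - 8·150 = 93 and qs = 5·150 - 267 = 483.
Quantity traded falls to 93. At q = 93 the demand price is (1293 - 93)/8 = 150 and the supply price is (267 + 93)/5 = 72.
Deadweight loss = ½ · (150 - 72) · (333 - 93) = ½ · 78 · 240 = 9360.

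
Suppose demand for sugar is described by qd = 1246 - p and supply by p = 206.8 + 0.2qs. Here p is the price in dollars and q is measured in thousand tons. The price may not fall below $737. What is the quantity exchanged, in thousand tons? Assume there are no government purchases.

509

Rearranging supply gives qs = 5p - 1034. Setting quantity demanded equal to quantity supplied, 1246 - p = 5p - 1034, gives p* = 380 and q* = 866.
Since 737 > 380, the floor is binding.
At p = 737: qd = 1246 - 737 = 509 and qs = 5·737 - 1034 = 2651.
The quantity actually transacted is the short side, demand: 509.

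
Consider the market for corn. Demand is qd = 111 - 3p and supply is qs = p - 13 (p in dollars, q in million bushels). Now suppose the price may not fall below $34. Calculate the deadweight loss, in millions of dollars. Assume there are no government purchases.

54

Without the control the market clears where 111 - 3p = p - 13, i.e. p* = 31 and q* = 18.
Since 34 > 31, the floor is binding.
At p = 34: qd = 111 - 3·34 = 9 and qs = 34 - 13 = 21.
Quantity traded falls to 9. At q = 9 the demand price is (111 - 9)/3 = 34 and the supply price is 13 + 9 = 22.
Deadweight loss = ½ · (34 - 22) · (18 - 9) = ½ · 12 · 9 = 54.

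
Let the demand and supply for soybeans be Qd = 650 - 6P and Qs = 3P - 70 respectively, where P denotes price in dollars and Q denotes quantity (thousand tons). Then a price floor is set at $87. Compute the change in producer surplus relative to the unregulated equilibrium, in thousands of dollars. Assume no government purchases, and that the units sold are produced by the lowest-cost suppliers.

In a free market, 650 - 6P = 3P - 70 gives the equilibrium P* = 80, Q* = 170.
Since 87 > 80, the floor is binding.
At P = 87: Qd = 650 - 6·87 = 128 and Qs = 3·87 - 70 = 191.
Producer surplus without the control is ½ · (80 - 70/3) · 170 = 14450/3.
With the floor, 128 units are sold at 87. The supply price at Q = 128 is 66, so PS = ½ · [(87 - 70/3) + (87 - 66)] · 128 = 16256/3.
Change in producer surplus = 16256/3 - 14450/3 = 602.

602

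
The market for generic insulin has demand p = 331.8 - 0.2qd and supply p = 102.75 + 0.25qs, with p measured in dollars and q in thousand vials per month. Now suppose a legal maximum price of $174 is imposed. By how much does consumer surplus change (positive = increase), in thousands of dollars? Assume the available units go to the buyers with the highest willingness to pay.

10942.4

Rearranging demand gives qd = 1659 - 5p; rearranging supply gives qs = 4p - 411. In a free market, 1659 - 5p = 4p - 411 gives the equilibrium p* = 230, q* = 509.
Since 174 < 230, the ceiling is binding.
At p = 174: qd = 1659 - 5·174 = 789 and qs = 4·174 - 411 = 285.
Consumer surplus without the control is ½ · (331.8 - 230) · 509 = 25908.1.
With the ceiling, 285 units are sold at 174 (assume they go to the highest-value buyers). The demand price at q = 285 is 274.8, so CS = ½ · [(331.8 - 174) + (274.8 - 174)] · 285 = 36850.5.
Change in consumer surplus = 36850.5 - 25908.1 = 10942.4.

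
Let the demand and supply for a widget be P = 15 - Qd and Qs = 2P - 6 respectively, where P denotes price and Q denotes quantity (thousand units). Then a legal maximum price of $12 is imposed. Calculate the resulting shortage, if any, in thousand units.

0

Rearranging demand gives Qd = 15 - P. Equilibrium: 15 - P = 2P - 6, so 21 = 3P and P* = 7, Q* = 8.
The ceiling of 12 is above the equilibrium price 7, so it is not binding; the market clears at P* = 7, Q* = 8.
Since the control does not bind, there is no shortage.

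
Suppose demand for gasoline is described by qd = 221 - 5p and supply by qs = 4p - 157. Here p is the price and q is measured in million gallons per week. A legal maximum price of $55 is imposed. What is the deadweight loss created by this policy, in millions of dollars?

0

Setting quantity demanded equal to quantity supplied, 221 - 5p = 4p - 157, gives p* = 42 and q* = 11.
The ceiling of 55 is above the equilibrium price 42, so it is not binding; the market clears at p* = 42, q* = 11.
Since the control does not bind, no trades are prevented and deadweight loss is zero.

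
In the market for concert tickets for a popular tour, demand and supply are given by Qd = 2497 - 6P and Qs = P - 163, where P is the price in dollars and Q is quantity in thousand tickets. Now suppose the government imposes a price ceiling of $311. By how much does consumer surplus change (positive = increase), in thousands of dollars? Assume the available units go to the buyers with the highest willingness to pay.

Equilibrium: 2497 - 6P = P - 163, so 2660 = 7P and P* = 380, Q* = 217.
Because the ceiling (311) lies below the market-clearing price, it is binding.
At P = 311: Qd = 2497 - 6·311 = 631 and Qs = 311 - 163 = 148.
Consumer surplus without the control is ½ · (2497/6 - 380) · 217 = 47089/12.
With the ceiling, 148 units are sold at 311 (assume they go to the highest-value buyers). The demand price at Q = 148 is 391.5, so CS = ½ · [(2497/6 - 311) + (391.5 - 311)] · 148 = 41218/3.
Change in consumer surplus = 41218/3 - 47089/12 = 9815.25.

9815.25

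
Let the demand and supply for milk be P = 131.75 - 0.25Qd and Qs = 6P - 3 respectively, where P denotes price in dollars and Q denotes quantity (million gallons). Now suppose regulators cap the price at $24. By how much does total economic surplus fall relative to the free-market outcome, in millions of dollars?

6307.5

Rearranging demand gives Qd = 527 - 4P. In a free market, 527 - 4P = 6P - 3 gives the equilibrium P* = 53, Q* = 315.
The ceiling of 24 is below the equilibrium price 53, so it binds.
At P = 24: Qd = 527 - 4·24 = 431 and Qs = 6·24 - 3 = 141.
Quantity traded falls to 141. At Q = 141 the demand price is (527 - 141)/4 = 96.5 and the supply price is (3 + 141)/6 = 24.
Deadweight loss = ½ · (96.5 - 24) · (315 - 141) = ½ · 72.5 · 174 = 6307.5.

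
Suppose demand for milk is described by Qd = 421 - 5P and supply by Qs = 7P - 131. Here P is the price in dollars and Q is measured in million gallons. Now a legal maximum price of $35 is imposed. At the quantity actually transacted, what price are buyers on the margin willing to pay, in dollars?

In a free market, 421 - 5P = 7P - 131 gives the equilibrium P* = 46, Q* = 191.
Since 35 < 46, the ceiling is binding.
At P = 35: Qd = 421 - 5·35 = 246 and Qs = 7·35 - 131 = 114.
Only 114 units reach the market. On the demand curve, the marginal buyer's willingness to pay at Q = 114 is (421 - 114)/5 = 61.4.

61.4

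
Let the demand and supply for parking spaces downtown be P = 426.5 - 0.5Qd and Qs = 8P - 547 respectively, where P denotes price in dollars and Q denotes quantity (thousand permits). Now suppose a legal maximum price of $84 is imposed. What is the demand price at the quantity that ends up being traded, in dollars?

Rearranging demand gives Qd = 853 - 2P. Equilibrium: 853 - 2P = 8P - 547, so 1400 = 10P and P* = 140, Q* = 573.
Because the ceiling (84) lies below the market-clearing price, it is binding.
At P = 84: Qd = 853 - 2·84 = 685 and Qs = 8·84 - 547 = 125.
Only 125 units reach the market. On the demand curve, the marginal buyer's willingness to pay at Q = 125 is (853 - 125)/2 = 364.

364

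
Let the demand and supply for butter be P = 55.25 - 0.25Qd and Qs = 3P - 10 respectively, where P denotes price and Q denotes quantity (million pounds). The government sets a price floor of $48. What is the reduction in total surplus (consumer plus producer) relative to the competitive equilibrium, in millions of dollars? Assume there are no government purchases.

1050

Rearranging demand gives Qd = 221 - 4P. In a free market, 221 - 4P = 3P - 10 gives the equilibrium P* = 33, Q* = 89.
Because the floor (48) lies above the market-clearing price, it is binding.
At P = 48: Qd = 221 - 4·48 = 29 and Qs = 3·48 - 10 = 134.
Quantity traded falls to 29. At Q = 29 the demand price is (221 - 29)/4 = 48 and the supply price is (10 + 29)/3 = 13.
Deadweight loss = ½ · (48 - 13) · (89 - 29) = ½ · 35 · 60 = 1050.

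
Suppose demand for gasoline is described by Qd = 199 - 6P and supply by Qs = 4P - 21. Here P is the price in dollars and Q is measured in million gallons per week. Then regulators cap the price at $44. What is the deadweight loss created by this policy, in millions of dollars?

Without the control the market clears where 199 - 6P = 4P - 21, i.e. P* = 22 and Q* = 67.
The ceiling of 44 is above the equilibrium price 22, so it is not binding; the market clears at P* = 22, Q* = 67.
Since the control does not bind, no trades are prevented and deadweight loss is zero.

0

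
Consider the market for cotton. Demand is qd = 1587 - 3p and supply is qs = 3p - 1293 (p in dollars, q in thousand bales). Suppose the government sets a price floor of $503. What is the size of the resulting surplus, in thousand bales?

138

Without the control the market clears where 1587 - 3p = 3p - 1293, i.e. p* = 480 and q* = 147.
Because the floor (503) lies above the market-clearing price, it is binding.
At p = 503: qd = 1587 - 3·503 = 78 and qs = 3·503 - 1293 = 216.
Surplus = qs - qd = 216 - 78 = 138.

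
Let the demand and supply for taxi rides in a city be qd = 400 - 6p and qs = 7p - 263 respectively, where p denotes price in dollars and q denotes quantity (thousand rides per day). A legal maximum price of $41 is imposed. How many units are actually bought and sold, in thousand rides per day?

24

Setting quantity demanded equal to quantity supplied, 400 - 6p = 7p - 263, gives p* = 51 and q* = 94.
Since 41 < 51, the ceiling is binding.
At p = 41: qd = 400 - 6·41 = 154 and qs = 7·41 - 263 = 24.
The quantity actually transacted is the short side, supply: 24.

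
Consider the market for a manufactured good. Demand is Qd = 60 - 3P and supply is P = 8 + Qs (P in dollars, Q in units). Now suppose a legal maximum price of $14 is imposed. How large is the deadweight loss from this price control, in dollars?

6

Rearranging supply gives Qs = P - 8. In a free market, 60 - 3P = P - 8 gives the equilibrium P* = 17, Q* = 9.
Since 14 < 17, the ceiling is binding.
At P = 14: Qd = 60 - 3·14 = 18 and Qs = 14 - 8 = 6.
Quantity traded falls to 6. At Q = 6 the demand price is (60 - 6)/3 = 18 and the supply price is 8 + 6 = 14.
Deadweight loss = ½ · (18 - 14) · (9 - 6) = ½ · 4 · 3 = 6.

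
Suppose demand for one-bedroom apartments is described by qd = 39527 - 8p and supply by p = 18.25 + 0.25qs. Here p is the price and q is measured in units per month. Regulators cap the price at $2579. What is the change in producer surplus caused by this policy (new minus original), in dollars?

-8424885

Rearranging supply gives qs = 4p - 73. Setting quantity demanded equal to quantity supplied, 39527 - 8p = 4p - 73, gives p* = 3300 and q* = 13127.
Since 2579 < 3300, the ceiling is binding.
At p = 2579: qd = 39527 - 8·2579 = 18895 and qs = 4·2579 - 73 = 10243.
Producer surplus without the control is ½ · (3300 - 18.25) · 13127 = 21539766.125.
With the ceiling, producers sell 10243 units at 2579, so PS = ½ · (2579 - 18.25) · 10243 = 13114881.125.
Change in producer surplus = 13114881.125 - 21539766.125 = -8424885.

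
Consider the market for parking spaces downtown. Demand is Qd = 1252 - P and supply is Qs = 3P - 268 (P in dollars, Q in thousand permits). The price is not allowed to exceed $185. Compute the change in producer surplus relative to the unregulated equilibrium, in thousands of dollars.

-113002.5

Equilibrium: 1252 - P = 3P - 268, so 1520 = 4P and P* = 380, Q* = 872.
The ceiling of 185 is below the equilibrium price 380, so it binds.
At P = 185: Qd = 1252 - 185 = 1067 and Qs = 3·185 - 268 = 287.
Producer surplus without the control is ½ · (380 - 268/3) · 872 = 380192/3.
With the ceiling, producers sell 287 units at 185, so PS = ½ · (185 - 268/3) · 287 = 82369/6.
Change in producer surplus = 82369/6 - 380192/3 = -113002.5.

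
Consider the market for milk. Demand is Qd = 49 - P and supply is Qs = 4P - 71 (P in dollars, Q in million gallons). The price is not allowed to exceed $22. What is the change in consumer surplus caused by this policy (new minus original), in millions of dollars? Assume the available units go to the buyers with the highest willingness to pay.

2

Setting quantity demanded equal to quantity supplied, 49 - P = 4P - 71, gives P* = 24 and Q* = 25.
Because the ceiling (22) lies below the market-clearing price, it is binding.
At P = 22: Qd = 49 - 22 = 27 and Qs = 4·22 - 71 = 17.
Consumer surplus without the control is ½ · (49 - 24) · 25 = 312.5.
With the ceiling, 17 units are sold at 22 (assume they go to the highest-value buyers). The demand price at Q = 17 is 32, so CS = ½ · [(49 - 22) + (32 - 22)] · 17 = 314.5.
Change in consumer surplus = 314.5 - 312.5 = 2.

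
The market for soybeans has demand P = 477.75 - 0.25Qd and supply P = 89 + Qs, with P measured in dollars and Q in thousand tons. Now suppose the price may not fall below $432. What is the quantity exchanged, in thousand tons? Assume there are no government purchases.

183

Rearranging demand gives Qd = 1911 - 4P; rearranging supply gives Qs = P - 89. In a free market, 1911 - 4P = P - 89 gives the equilibrium P* = 400, Q* = 311.
The floor of 432 is above the equilibrium price 400, so it binds.
At P = 432: Qd = 1911 - 4·432 = 183 and Qs = 432 - 89 = 343.
The quantity actually transacted is the short side, demand: 183.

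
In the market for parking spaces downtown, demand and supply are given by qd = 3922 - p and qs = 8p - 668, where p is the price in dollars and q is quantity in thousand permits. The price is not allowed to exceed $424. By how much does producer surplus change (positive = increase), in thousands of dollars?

-263848

In a free market, 3922 - p = 8p - 668 gives the equilibrium p* = 510, q* = 3412.
The ceiling of 424 is below the equilibrium price 510, so it binds.
At p = 424: qd = 3922 - 424 = 3498 and qs = 8·424 - 668 = 2724.
Producer surplus without the control is ½ · (510 - 83.5) · 3412 = 727609.
With the ceiling, producers sell 2724 units at 424, so PS = ½ · (424 - 83.5) · 2724 = 463761.
Change in producer surplus = 463761 - 727609 = -263848.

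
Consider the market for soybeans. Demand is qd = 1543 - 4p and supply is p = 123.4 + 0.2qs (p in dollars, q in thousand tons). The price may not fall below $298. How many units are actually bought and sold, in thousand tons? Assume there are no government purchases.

351

Rearranging supply gives qs = 5p - 617. Equilibrium: 1543 - 4p = 5p - 617, so 2160 = 9p and p* = 240, q* = 583.
Since 298 > 240, the floor is binding.
At p = 298: qd = 1543 - 4·298 = 351 and qs = 5·298 - 617 = 873.
The quantity actually transacted is the short side, demand: 351.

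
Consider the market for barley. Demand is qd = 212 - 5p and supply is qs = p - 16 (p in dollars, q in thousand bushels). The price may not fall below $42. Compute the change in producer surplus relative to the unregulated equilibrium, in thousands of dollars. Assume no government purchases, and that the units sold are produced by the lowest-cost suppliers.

-192

In a free market, 212 - 5p = p - 16 gives the equilibrium p* = 38, q* = 22.
Since 42 > 38, the floor is binding.
At p = 42: qd = 212 - 5·42 = 2 and qs = 42 - 16 = 26.
Producer surplus without the control is ½ · (38 - 16) · 22 = 242.
With the floor, 2 units are sold at 42. The supply price at q = 2 is 18, so PS = ½ · [(42 - 16) + (42 - 18)] · 2 = 50.
Change in producer surplus = 50 - 242 = -192.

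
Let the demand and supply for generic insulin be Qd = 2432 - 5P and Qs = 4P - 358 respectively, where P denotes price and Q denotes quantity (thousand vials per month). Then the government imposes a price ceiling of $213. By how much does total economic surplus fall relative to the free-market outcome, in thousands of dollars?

33872.4

Setting quantity demanded equal to quantity supplied, 2432 - 5P = 4P - 358, gives P* = 310 and Q* = 882.
The ceiling of 213 is below the equilibrium price 310, so it binds.
At P = 213: Qd = 2432 - 5·213 = 1367 and Qs = 4·213 - 358 = 494.
Quantity traded falls to 494. At Q = 494 the demand price is (2432 - 494)/5 = 387.6 and the supply price is (358 + 494)/4 = 213.
Deadweight loss = ½ · (387.6 - 213) · (882 - 494) = ½ · 174.6 · 388 = 33872.4.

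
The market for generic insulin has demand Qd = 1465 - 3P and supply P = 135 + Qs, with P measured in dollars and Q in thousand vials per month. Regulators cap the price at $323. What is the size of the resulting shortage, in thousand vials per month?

308

Rearranging supply gives Qs = P - 135. Equilibrium: 1465 - 3P = P - 135, so 1600 = 4P and P* = 400, Q* = 265.
Because the ceiling (323) lies below the market-clearing price, it is binding.
At P = 323: Qd = 1465 - 3·323 = 496 and Qs = 323 - 135 = 188.
Shortage = Qd - Qs = 496 - 188 = 308.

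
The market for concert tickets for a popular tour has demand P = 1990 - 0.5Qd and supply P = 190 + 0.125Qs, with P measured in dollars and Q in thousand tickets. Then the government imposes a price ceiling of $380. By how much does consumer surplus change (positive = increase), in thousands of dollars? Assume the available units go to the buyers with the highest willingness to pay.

Rearranging demand gives Qd = 3980 - 2P; rearranging supply gives Qs = 8P - 1520. Without the control the market clears where 3980 - 2P = 8P - 1520, i.e. P* = 550 and Q* = 2880.
The ceiling of 380 is below the equilibrium price 550, so it binds.
At P = 380: Qd = 3980 - 2·380 = 3220 and Qs = 8·380 - 1520 = 1520.
Consumer surplus without the control is ½ · (1990 - 550) · 2880 = 2073600.
With the ceiling, 1520 units are sold at 380 (assume they go to the highest-value buyers). The demand price at Q = 1520 is 1230, so CS = ½ · [(1990 - 380) + (1230 - 380)] · 1520 = 1869600.
Change in consumer surplus = 1869600 - 2073600 = -204000.

-204000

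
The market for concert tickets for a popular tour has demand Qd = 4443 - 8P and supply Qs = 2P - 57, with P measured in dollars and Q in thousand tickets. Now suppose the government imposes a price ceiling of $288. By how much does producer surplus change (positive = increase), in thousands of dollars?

-110322

In a free market, 4443 - 8P = 2P - 57 gives the equilibrium P* = 450, Q* = 843.
The ceiling of 288 is below the equilibrium price 450, so it binds.
At P = 288: Qd = 4443 - 8·288 = 2139 and Qs = 2·288 - 57 = 519.
Producer surplus without the control is ½ · (450 - 28.5) · 843 = 177662.25.
With the ceiling, producers sell 519 units at 288, so PS = ½ · (288 - 28.5) · 519 = 67340.25.
Change in producer surplus = 67340.25 - 177662.25 = -110322.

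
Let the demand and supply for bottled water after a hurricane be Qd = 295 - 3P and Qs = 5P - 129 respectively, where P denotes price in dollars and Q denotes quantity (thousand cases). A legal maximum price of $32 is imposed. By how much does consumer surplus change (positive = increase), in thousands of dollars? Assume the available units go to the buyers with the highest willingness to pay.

-1186.5

Without the control the market clears where 295 - 3P = 5P - 129, i.e. P* = 53 and Q* = 136.
The ceiling of 32 is below the equilibrium price 53, so it binds.
At P = 32: Qd = 295 - 3·32 = 199 and Qs = 5·32 - 129 = 31.
Consumer surplus without the control is ½ · (295/3 - 53) · 136 = 9248/3.
With the ceiling, 31 units are sold at 32 (assume they go to the highest-value buyers). The demand price at Q = 31 is 88, so CS = ½ · [(295/3 - 32) + (88 - 32)] · 31 = 11377/6.
Change in consumer surplus = 11377/6 - 9248/3 = -1186.5.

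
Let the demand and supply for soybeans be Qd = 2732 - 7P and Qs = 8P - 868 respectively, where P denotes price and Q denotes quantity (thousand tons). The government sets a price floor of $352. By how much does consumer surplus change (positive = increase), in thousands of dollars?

Equilibrium: 2732 - 7P = 8P - 868, so 3600 = 15P and P* = 240, Q* = 1052.
Since 352 > 240, the floor is binding.
At P = 352: Qd = 2732 - 7·352 = 268 and Qs = 8·352 - 868 = 1948.
Consumer surplus without the control is ½ · (2732/7 - 240) · 1052 = 553352/7.
With the floor, consumers buy 268 units at 352, so CS = ½ · (2732/7 - 352) · 268 = 35912/7.
Change in consumer surplus = 35912/7 - 553352/7 = -73920.

-73920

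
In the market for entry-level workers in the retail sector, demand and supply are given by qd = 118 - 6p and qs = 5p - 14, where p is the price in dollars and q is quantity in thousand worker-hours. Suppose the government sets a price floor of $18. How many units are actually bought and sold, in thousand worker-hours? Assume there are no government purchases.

Equilibrium: 118 - 6p = 5p - 14, so 132 = 11p and p* = 12, q* = 46.
The floor of 18 is above the equilibrium price 12, so it binds.
At p = 18: qd = 118 - 6·18 = 10 and qs = 5·18 - 14 = 76.
The quantity actually transacted is the short side, demand: 10.

10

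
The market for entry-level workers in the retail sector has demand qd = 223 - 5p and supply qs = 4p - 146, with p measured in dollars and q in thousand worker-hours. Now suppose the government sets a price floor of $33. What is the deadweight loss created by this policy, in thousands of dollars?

In a free market, 223 - 5p = 4p - 146 gives the equilibrium p* = 41, q* = 18.
The floor of 33 is below the equilibrium price 41, so it is not binding; the market clears at p* = 41, q* = 18.
Since the control does not bind, no trades are prevented and deadweight loss is zero.

0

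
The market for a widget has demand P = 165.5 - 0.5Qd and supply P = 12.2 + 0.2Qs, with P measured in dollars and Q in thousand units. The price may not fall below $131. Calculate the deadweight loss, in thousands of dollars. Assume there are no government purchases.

7875

Rearranging demand gives Qd = 331 - 2P; rearranging supply gives Qs = 5P - 61. In a free market, 331 - 2P = 5P - 61 gives the equilibrium P* = 56, Q* = 219.
Because the floor (131) lies above the market-clearing price, it is binding.
At P = 131: Qd = 331 - 2·131 = 69 and Qs = 5·131 - 61 = 594.
Quantity traded falls to 69. At Q = 69 the demand price is (331 - 69)/2 = 131 and the supply price is (61 + 69)/5 = 26.
Deadweight loss = ½ · (131 - 26) · (219 - 69) = ½ · 105 · 150 = 7875.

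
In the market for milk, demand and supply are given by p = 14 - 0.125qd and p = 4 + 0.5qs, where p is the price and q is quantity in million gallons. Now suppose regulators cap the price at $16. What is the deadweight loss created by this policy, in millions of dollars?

Rearranging demand gives qd = 112 - 8p; rearranging supply gives qs = 2p - 8. Equilibrium: 112 - 8p = 2p - 8, so 120 = 10p and p* = 12, q* = 16.
The ceiling of 16 is above the equilibrium price 12, so it is not binding; the market clears at p* = 12, q* = 16.
Since the control does not bind, no trades are prevented and deadweight loss is zero.

0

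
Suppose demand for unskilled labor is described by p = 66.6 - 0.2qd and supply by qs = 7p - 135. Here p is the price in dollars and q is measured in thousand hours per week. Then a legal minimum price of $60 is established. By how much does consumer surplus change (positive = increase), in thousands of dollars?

Rearranging demand gives qd = 333 - 5p. Setting quantity demanded equal to quantity supplied, 333 - 5p = 7p - 135, gives p* = 39 and q* = 138.
Because the floor (60) lies above the market-clearing price, it is binding.
At p = 60: qd = 333 - 5·60 = 33 and qs = 7·60 - 135 = 285.
Consumer surplus without the control is ½ · (66.6 - 39) · 138 = 1904.4.
With the floor, consumers buy 33 units at 60, so CS = ½ · (66.6 - 60) · 33 = 108.9.
Change in consumer surplus = 108.9 - 1904.4 = -1795.5.

-1795.5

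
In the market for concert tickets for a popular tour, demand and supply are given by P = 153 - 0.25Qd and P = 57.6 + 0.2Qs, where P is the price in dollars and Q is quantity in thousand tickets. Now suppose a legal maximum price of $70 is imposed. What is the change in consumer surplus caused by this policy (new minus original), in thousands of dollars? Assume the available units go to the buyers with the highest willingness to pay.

Rearranging demand gives Qd = 612 - 4P; rearranging supply gives Qs = 5P - 288. In a free market, 612 - 4P = 5P - 288 gives the equilibrium P* = 100, Q* = 212.
Because the ceiling (70) lies below the market-clearing price, it is binding.
At P = 70: Qd = 612 - 4·70 = 332 and Qs = 5·70 - 288 = 62.
Consumer surplus without the control is ½ · (153 - 100) · 212 = 5618.
With the ceiling, 62 units are sold at 70 (assume they go to the highest-value buyers). The demand price at Q = 62 is 137.5, so CS = ½ · [(153 - 70) + (137.5 - 70)] · 62 = 4665.5.
Change in consumer surplus = 4665.5 - 5618 = -952.5.

-952.5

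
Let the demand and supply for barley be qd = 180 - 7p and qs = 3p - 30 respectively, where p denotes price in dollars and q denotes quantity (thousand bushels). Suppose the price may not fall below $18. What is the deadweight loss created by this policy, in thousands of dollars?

In a free market, 180 - 7p = 3p - 30 gives the equilibrium p* = 21, q* = 33.
The floor of 18 is below the equilibrium price 21, so it is not binding; the market clears at p* = 21, q* = 33.
Since the control does not bind, no trades are prevented and deadweight loss is zero.

0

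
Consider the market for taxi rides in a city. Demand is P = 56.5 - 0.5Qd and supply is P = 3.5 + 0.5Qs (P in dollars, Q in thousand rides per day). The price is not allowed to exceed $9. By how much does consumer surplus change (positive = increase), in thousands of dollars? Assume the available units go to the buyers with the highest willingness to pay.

-210

Rearranging demand gives Qd = 113 - 2P; rearranging supply gives Qs = 2P - 7. Without the control the market clears where 113 - 2P = 2P - 7, i.e. P* = 30 and Q* = 53.
The ceiling of 9 is below the equilibrium price 30, so it binds.
At P = 9: Qd = 113 - 2·9 = 95 and Qs = 2·9 - 7 = 11.
Consumer surplus without the control is ½ · (56.5 - 30) · 53 = 702.25.
With the ceiling, 11 units are sold at 9 (assume they go to the highest-value buyers). The demand price at Q = 11 is 51, so CS = ½ · [(56.5 - 9) + (51 - 9)] · 11 = 492.25.
Change in consumer surplus = 492.25 - 702.25 = -210.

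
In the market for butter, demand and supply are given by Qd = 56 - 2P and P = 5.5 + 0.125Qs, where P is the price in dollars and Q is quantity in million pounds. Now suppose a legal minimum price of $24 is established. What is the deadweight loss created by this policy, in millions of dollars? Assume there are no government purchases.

245

Rearranging supply gives Qs = 8P - 44. In a free market, 56 - 2P = 8P - 44 gives the equilibrium P* = 10, Q* = 36.
The floor of 24 is above the equilibrium price 10, so it binds.
At P = 24: Qd = 56 - 2·24 = 8 and Qs = 8·24 - 44 = 148.
Quantity traded falls to 8. At Q = 8 the demand price is (56 - 8)/2 = 24 and the supply price is (44 + 8)/8 = 6.5.
Deadweight loss = ½ · (24 - 6.5) · (36 - 8) = ½ · 17.5 · 28 = 245.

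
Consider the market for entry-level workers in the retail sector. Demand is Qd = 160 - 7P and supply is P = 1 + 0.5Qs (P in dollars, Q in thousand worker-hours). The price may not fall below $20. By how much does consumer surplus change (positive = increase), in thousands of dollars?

Rearranging supply gives Qs = 2P - 2. Without the control the market clears where 160 - 7P = 2P - 2, i.e. P* = 18 and Q* = 34.
Since 20 > 18, the floor is binding.
At P = 20: Qd = 160 - 7·20 = 20 and Qs = 2·20 - 2 = 38.
Consumer surplus without the control is ½ · (160/7 - 18) · 34 = 578/7.
With the floor, consumers buy 20 units at 20, so CS = ½ · (160/7 - 20) · 20 = 200/7.
Change in consumer surplus = 200/7 - 578/7 = -54.

-54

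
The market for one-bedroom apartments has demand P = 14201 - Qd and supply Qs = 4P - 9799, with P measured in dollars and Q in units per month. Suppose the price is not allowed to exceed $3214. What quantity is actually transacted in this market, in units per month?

3057

Rearranging demand gives Qd = 14201 - P. Equilibrium: 14201 - P = 4P - 9799, so 24000 = 5P and P* = 4800, Q* = 9401.
Since 3214 < 4800, the ceiling is binding.
At P = 3214: Qd = 14201 - 3214 = 10987 and Qs = 4·3214 - 9799 = 3057.
The quantity actually transacted is the short side, supply: 3057.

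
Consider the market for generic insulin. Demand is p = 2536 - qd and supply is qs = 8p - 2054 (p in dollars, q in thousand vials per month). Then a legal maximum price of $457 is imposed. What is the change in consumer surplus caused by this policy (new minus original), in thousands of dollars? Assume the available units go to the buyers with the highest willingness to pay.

-4982

Rearranging demand gives qd = 2536 - p. Equilibrium: 2536 - p = 8p - 2054, so 4590 = 9p and p* = 510, q* = 2026.
The ceiling of 457 is below the equilibrium price 510, so it binds.
At p = 457: qd = 2536 - 457 = 2079 and qs = 8·457 - 2054 = 1602.
Consumer surplus without the control is ½ · (2536 - 510) · 2026 = 2052338.
With the ceiling, 1602 units are sold at 457 (assume they go to the highest-value buyers). The demand price at q = 1602 is 934, so CS = ½ · [(2536 - 457) + (934 - 457)] · 1602 = 2047356.
Change in consumer surplus = 2047356 - 2052338 = -4982.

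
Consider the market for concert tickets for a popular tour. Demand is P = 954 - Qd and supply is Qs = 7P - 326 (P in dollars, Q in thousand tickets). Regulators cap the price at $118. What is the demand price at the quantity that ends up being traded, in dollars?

454

Rearranging demand gives Qd = 954 - P. Equilibrium: 954 - P = 7P - 326, so 1280 = 8P and P* = 160, Q* = 794.
Because the ceiling (118) lies below the market-clearing price, it is binding.
At P = 118: Qd = 954 - 118 = 836 and Qs = 7·118 - 326 = 500.
Only 500 units reach the market. On the demand curve, the marginal buyer's willingness to pay at Q = 500 is (954 - 500) = 454.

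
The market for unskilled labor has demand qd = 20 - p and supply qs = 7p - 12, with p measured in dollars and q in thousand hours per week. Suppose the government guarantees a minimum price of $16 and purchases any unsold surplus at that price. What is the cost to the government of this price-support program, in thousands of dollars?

Setting quantity demanded equal to quantity supplied, 20 - p = 7p - 12, gives p* = 4 and q* = 16.
Because the floor (16) lies above the market-clearing price, it is binding.
At p = 16: qd = 20 - 16 = 4 and qs = 7·16 - 12 = 100.
Surplus = qs - qd = 96.
Government expenditure = surplus × support price = 96 × 16 = 1536.

1536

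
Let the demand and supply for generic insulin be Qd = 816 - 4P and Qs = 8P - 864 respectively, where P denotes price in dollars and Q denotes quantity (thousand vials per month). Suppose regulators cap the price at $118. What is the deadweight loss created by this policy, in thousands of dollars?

5808

Without the control the market clears where 816 - 4P = 8P - 864, i.e. P* = 140 and Q* = 256.
Because the ceiling (118) lies below the market-clearing price, it is binding.
At P = 118: Qd = 816 - 4·118 = 344 and Qs = 8·118 - 864 = 80.
Quantity traded falls to 80. At Q = 80 the demand price is (816 - 80)/4 = 184 and the supply price is (864 + 80)/8 = 118.
Deadweight loss = ½ · (184 - 118) · (256 - 80) = ½ · 66 · 176 = 5808.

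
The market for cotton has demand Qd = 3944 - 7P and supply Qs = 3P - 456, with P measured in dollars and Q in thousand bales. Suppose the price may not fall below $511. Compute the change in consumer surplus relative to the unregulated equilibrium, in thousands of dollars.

-43700.5

In a free market, 3944 - 7P = 3P - 456 gives the equilibrium P* = 440, Q* = 864.
Because the floor (511) lies above the market-clearing price, it is binding.
At P = 511: Qd = 3944 - 7·511 = 367 and Qs = 3·511 - 456 = 1077.
Consumer surplus without the control is ½ · (3944/7 - 440) · 864 = 373248/7.
With the floor, consumers buy 367 units at 511, so CS = ½ · (3944/7 - 511) · 367 = 134689/14.
Change in consumer surplus = 134689/14 - 373248/7 = -43700.5.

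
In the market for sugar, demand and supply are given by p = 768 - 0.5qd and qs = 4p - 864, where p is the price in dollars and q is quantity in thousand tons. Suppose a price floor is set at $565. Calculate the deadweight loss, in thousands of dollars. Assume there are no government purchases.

Rearranging demand gives qd = 1536 - 2p. Without the control the market clears where 1536 - 2p = 4p - 864, i.e. p* = 400 and q* = 736.
The floor of 565 is above the equilibrium price 400, so it binds.
At p = 565: qd = 1536 - 2·565 = 406 and qs = 4·565 - 864 = 1396.
Quantity traded falls to 406. At q = 406 the demand price is (1536 - 406)/2 = 565 and the supply price is (864 + 406)/4 = 317.5.
Deadweight loss = ½ · (565 - 317.5) · (736 - 406) = ½ · 247.5 · 330 = 40837.5.

40837.5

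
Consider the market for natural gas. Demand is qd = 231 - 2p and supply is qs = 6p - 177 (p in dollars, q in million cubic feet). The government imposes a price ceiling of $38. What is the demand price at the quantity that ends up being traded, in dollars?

90

Equilibrium: 231 - 2p = 6p - 177, so 408 = 8p and p* = 51, q* = 129.
Because the ceiling (38) lies below the market-clearing price, it is binding.
At p = 38: qd = 231 - 2·38 = 155 and qs = 6·38 - 177 = 51.
Only 51 units reach the market. On the demand curve, the marginal buyer's willingness to pay at q = 51 is (231 - 51)/2 = 90.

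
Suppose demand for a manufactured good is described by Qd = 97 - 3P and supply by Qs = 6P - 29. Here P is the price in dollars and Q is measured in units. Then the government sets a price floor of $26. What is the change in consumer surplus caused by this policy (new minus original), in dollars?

-444

Without the control the market clears where 97 - 3P = 6P - 29, i.e. P* = 14 and Q* = 55.
Because the floor (26) lies above the market-clearing price, it is binding.
At P = 26: Qd = 97 - 3·26 = 19 and Qs = 6·26 - 29 = 127.
Consumer surplus without the control is ½ · (97/3 - 14) · 55 = 3025/6.
With the floor, consumers buy 19 units at 26, so CS = ½ · (97/3 - 26) · 19 = 361/6.
Change in consumer surplus = 361/6 - 3025/6 = -444.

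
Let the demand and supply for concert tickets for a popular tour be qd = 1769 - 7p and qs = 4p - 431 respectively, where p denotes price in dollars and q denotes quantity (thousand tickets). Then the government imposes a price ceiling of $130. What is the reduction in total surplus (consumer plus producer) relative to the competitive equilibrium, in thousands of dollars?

15400

Setting quantity demanded equal to quantity supplied, 1769 - 7p = 4p - 431, gives p* = 200 and q* = 369.
Since 130 < 200, the ceiling is binding.
At p = 130: qd = 1769 - 7·130 = 859 and qs = 4·130 - 431 = 89.
Quantity traded falls to 89. At q = 89 the demand price is (1769 - 89)/7 = 240 and the supply price is (431 + 89)/4 = 130.
Deadweight loss = ½ · (240 - 130) · (369 - 89) = ½ · 110 · 280 = 15400.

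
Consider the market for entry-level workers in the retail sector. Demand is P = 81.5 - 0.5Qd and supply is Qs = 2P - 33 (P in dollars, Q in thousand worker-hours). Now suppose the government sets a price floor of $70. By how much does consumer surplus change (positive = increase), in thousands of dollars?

Rearranging demand gives Qd = 163 - 2P. In a free market, 163 - 2P = 2P - 33 gives the equilibrium P* = 49, Q* = 65.
The floor of 70 is above the equilibrium price 49, so it binds.
At P = 70: Qd = 163 - 2·70 = 23 and Qs = 2·70 - 33 = 107.
Consumer surplus without the control is ½ · (81.5 - 49) · 65 = 1056.25.
With the floor, consumers buy 23 units at 70, so CS = ½ · (81.5 - 70) · 23 = 132.25.
Change in consumer surplus = 132.25 - 1056.25 = -924.

-924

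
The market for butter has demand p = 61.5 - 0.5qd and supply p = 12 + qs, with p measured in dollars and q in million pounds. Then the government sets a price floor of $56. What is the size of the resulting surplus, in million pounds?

33

Rearranging demand gives qd = 123 - 2p; rearranging supply gives qs = p - 12. Equilibrium: 123 - 2p = p - 12, so 135 = 3p and p* = 45, q* = 33.
The floor of 56 is above the equilibrium price 45, so it binds.
At p = 56: qd = 123 - 2·56 = 11 and qs = 56 - 12 = 44.
Surplus = qs - qd = 44 - 11 = 33.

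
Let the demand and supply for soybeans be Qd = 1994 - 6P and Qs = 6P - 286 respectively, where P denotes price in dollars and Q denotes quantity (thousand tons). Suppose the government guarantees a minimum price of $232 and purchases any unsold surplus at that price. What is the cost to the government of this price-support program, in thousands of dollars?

Setting quantity demanded equal to quantity supplied, 1994 - 6P = 6P - 286, gives P* = 190 and Q* = 854.
The floor of 232 is above the equilibrium price 190, so it binds.
At P = 232: Qd = 1994 - 6·232 = 602 and Qs = 6·232 - 286 = 1106.
Surplus = Qs - Qd = 504.
Government expenditure = surplus × support price = 504 × 232 = 116928.

116928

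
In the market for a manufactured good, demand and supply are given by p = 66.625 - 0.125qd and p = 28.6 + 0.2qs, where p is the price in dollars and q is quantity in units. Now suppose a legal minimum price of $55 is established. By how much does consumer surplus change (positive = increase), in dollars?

-315

Rearranging demand gives qd = 533 - 8p; rearranging supply gives qs = 5p - 143. Setting quantity demanded equal to quantity supplied, 533 - 8p = 5p - 143, gives p* = 52 and q* = 117.
The floor of 55 is above the equilibrium price 52, so it binds.
At p = 55: qd = 533 - 8·55 = 93 and qs = 5·55 - 143 = 132.
Consumer surplus without the control is ½ · (66.625 - 52) · 117 = 855.5625.
With the floor, consumers buy 93 units at 55, so CS = ½ · (66.625 - 55) · 93 = 540.5625.
Change in consumer surplus = 540.5625 - 855.5625 = -315.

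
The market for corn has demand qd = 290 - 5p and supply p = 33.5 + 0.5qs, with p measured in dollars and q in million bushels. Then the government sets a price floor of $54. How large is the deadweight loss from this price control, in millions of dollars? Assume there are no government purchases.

Rearranging supply gives qs = 2p - 67. Setting quantity demanded equal to quantity supplied, 290 - 5p = 2p - 67, gives p* = 51 and q* = 35.
The floor of 54 is above the equilibrium price 51, so it binds.
At p = 54: qd = 290 - 5·54 = 20 and qs = 2·54 - 67 = 41.
Quantity traded falls to 20. At q = 20 the demand price is (290 - 20)/5 = 54 and the supply price is (67 + 20)/2 = 43.5.
Deadweight loss = ½ · (54 - 43.5) · (35 - 20) = ½ · 10.5 · 15 = 78.75.

78.75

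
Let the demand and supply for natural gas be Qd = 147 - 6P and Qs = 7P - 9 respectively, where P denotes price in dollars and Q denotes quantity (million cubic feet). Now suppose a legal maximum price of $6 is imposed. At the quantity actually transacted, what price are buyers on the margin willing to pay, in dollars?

Setting quantity demanded equal to quantity supplied, 147 - 6P = 7P - 9, gives P* = 12 and Q* = 75.
Because the ceiling (6) lies below the market-clearing price, it is binding.
At P = 6: Qd = 147 - 6·6 = 111 and Qs = 7·6 - 9 = 33.
Only 33 units reach the market. On the demand curve, the marginal buyer's willingness to pay at Q = 33 is (147 - 33)/6 = 19.

19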